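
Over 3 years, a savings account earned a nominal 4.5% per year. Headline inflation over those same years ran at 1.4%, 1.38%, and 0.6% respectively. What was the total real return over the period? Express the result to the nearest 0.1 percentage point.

Cumulative inflation factor: 1.014 × 1.0138 × 1.006 ≈ 1.03416.
Nominal growth factor: 1.14117. Real growth factor = 1.14117 / 1.03416 ≈ 1.10347.
Total real return ≈ 10.3470%.

10.3%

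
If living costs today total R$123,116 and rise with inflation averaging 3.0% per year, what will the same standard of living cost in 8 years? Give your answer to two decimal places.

Cumulative price-level factor: (1+3.0%)^8 ≈ 1.2667700814.
The nominal amount required is R$123,116 scaled up by that factor.

R$155,959.67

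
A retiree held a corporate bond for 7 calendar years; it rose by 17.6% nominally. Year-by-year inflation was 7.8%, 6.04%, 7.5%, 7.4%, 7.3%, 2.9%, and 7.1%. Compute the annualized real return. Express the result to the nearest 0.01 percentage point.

Cumulative inflation factor: 1.078 × 1.0604 × 1.075 × 1.074 × 1.073 × 1.029 × 1.071 ≈ 1.56065.
Nominal growth factor: 1.17600. Real growth factor = 1.17600 / 1.56065 ≈ 0.75353.
Annualized: 0.75353^(1/7) − 1 ≈ -0.03962.

-3.96%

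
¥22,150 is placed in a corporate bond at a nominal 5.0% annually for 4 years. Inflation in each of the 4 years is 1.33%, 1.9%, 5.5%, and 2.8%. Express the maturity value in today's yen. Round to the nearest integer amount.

Nominal value at maturity: ¥22,150 × (1 + 5.0%)^4 ≈ ¥26,923.
Price-level factor over 4 years: 1.0133 × 1.019 × 1.055 × 1.028 ≈ 1.1198447053.
The maturity value deflated by that factor is the answer in today's purchasing power.

¥24,042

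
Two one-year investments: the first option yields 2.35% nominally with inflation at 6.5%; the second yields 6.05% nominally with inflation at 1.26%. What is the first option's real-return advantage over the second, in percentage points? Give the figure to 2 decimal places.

-8.63

The first option real return: 1.0235/1.065 − 1 = -3.897%.
The second real return: 1.0605/1.0126 − 1 = 4.730%.
Difference: -3.897 − 4.730 = -8.627 pp.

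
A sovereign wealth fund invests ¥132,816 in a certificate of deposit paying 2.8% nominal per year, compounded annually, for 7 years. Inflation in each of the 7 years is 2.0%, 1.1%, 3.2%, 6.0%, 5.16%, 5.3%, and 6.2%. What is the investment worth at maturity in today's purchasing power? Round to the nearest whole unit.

Nominal value at maturity: ¥132,816 × (1 + 2.8%)^7 ≈ ¥161,140.
Price-level factor over 7 years: 1.020 × 1.011 × 1.032 × 1.060 × 1.0516 × 1.053 × 1.062 ≈ 1.3266011067.
The maturity value deflated by that factor is the answer in today's purchasing power.

¥121,468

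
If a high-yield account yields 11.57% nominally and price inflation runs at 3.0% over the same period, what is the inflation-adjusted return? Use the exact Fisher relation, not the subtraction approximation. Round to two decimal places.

8.32%

Real return via the Fisher equation: (1 + 11.57%)/(1 + 3.0%) − 1 = 1.1157/1.030 − 1 ≈ 0.08320.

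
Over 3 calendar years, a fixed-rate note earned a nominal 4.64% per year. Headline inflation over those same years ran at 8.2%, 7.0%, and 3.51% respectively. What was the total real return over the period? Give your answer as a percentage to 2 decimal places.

Cumulative inflation factor: 1.082 × 1.070 × 1.0351 ≈ 1.19838.
Nominal growth factor: 1.14576. Real growth factor = 1.14576 / 1.19838 ≈ 0.95609.
Total real return ≈ -4.3908%.

-4.39%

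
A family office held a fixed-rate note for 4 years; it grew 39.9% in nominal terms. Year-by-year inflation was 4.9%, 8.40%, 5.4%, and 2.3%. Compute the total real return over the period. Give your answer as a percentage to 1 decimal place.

14.1%

Cumulative inflation factor: 1.049 × 1.0840 × 1.054 × 1.023 ≈ 1.22609.
Nominal growth factor: 1.39900. Real growth factor = 1.39900 / 1.22609 ≈ 1.14103.
Total real return ≈ 14.1029%.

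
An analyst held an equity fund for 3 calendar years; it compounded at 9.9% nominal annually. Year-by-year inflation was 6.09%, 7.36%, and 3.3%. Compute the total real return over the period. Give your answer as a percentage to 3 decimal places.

Cumulative inflation factor: 1.0609 × 1.0736 × 1.033 ≈ 1.17657.
Nominal growth factor: 1.32737. Real growth factor = 1.32737 / 1.17657 ≈ 1.12817.
Total real return ≈ 12.8173%.

12.817%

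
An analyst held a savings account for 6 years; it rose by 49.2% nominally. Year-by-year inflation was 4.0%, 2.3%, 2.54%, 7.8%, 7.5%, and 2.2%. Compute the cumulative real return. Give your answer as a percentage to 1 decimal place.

15.5%

Cumulative inflation factor: 1.040 × 1.023 × 1.0254 × 1.078 × 1.075 × 1.022 ≈ 1.29205.
Nominal growth factor: 1.49200. Real growth factor = 1.49200 / 1.29205 ≈ 1.15475.
Total real return ≈ 15.4751%.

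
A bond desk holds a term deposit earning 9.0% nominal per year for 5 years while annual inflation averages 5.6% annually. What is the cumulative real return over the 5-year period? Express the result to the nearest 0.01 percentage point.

The annual real rate is (1+9.0%)/(1+5.6%) − 1 = 3.2197%.
Compounded over 5 years: (1 + 0.032197)^5 − 1 ≈ 0.17169.

17.17%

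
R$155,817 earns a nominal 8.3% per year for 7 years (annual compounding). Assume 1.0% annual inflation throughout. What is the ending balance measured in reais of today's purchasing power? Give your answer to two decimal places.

Nominal value at maturity: R$155,817 × (1 + 8.3%)^7 ≈ R$272,278.93.
Price-level factor over 7 years: (1 + 1.0%)^7 ≈ 1.0721353521.
The maturity value deflated by that factor is the answer in today's purchasing power.

R$253,959.47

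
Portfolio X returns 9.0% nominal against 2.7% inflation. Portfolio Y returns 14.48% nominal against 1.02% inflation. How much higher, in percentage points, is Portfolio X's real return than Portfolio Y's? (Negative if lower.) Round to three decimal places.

-7.190

Portfolio X real return: 1.090/1.027 − 1 = 6.1344%.
Portfolio Y real return: 1.1448/1.0102 − 1 = 13.3241%.
Difference: 6.1344 − 13.3241 = -7.1897 pp.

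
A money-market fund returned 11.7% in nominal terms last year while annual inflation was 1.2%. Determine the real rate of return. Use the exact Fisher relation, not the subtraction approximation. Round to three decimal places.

10.375%

Real return via the Fisher equation: (1 + 11.7%)/(1 + 1.2%) − 1 = 1.117/1.012 − 1 ≈ 0.10375.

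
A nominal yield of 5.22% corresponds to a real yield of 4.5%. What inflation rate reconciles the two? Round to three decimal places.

0.689%

From (1+r_nom) = (1+r_real)(1+π), we get 1+π = (1 + 5.22%)/(1 + 4.5%) = 1.0522/1.045 ≈ 1.00689.
So π ≈ 0.6890%.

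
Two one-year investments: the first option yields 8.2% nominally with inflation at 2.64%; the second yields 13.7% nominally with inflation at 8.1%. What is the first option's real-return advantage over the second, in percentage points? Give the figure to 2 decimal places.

0.24

The first option real return: 1.082/1.0264 − 1 = 5.417%.
The second real return: 1.137/1.081 − 1 = 5.180%.
Difference: 5.417 − 5.180 = 0.237 pp.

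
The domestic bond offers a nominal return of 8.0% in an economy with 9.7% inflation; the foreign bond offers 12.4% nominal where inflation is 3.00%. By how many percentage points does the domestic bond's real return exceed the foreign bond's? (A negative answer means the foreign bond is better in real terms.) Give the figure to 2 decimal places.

The domestic bond real return: 1.080/1.097 − 1 = -1.550%.
The foreign bond real return: 1.124/1.0300 − 1 = 9.126%.
Difference: -1.550 − 9.126 = -10.676 pp.

-10.68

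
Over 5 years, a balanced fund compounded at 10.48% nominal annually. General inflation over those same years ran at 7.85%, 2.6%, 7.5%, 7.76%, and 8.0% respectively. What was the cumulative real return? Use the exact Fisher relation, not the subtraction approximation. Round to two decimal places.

Cumulative inflation factor: 1.0785 × 1.026 × 1.075 × 1.0776 × 1.080 ≈ 1.38439.
Nominal growth factor: 1.64596. Real growth factor = 1.64596 / 1.38439 ≈ 1.18894.
Total real return ≈ 18.8943%.

18.89%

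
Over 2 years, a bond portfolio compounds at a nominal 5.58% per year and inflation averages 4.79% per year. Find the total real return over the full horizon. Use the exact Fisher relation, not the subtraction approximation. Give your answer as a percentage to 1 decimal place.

The annual real rate is (1+5.58%)/(1+4.79%) − 1 = 0.7539%.
Compounded over 2 years: (1 + 0.007539)^2 − 1 ≈ 0.01513.

1.5%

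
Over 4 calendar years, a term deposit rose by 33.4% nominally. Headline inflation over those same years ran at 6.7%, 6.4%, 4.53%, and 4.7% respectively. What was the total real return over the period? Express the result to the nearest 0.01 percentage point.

7.36%

Cumulative inflation factor: 1.067 × 1.064 × 1.0453 × 1.047 ≈ 1.24249.
Nominal growth factor: 1.33400. Real growth factor = 1.33400 / 1.24249 ≈ 1.07365.
Total real return ≈ 7.3649%.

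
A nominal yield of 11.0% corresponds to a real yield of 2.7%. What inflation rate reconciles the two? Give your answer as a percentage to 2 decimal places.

From (1+r_nom) = (1+r_real)(1+π), we get 1+π = (1 + 11.0%)/(1 + 2.7%) = 1.110/1.027 ≈ 1.08082.
So π ≈ 8.0818%.

8.08%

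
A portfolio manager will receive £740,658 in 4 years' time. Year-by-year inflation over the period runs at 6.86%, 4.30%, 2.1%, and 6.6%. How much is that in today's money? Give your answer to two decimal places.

£610,569.76

Price-level factor over 4 years: 1.0686 × 1.0430 × 1.021 × 1.066 ≈ 1.2130603986.
Purchasing power today: £740,658 divided by that factor.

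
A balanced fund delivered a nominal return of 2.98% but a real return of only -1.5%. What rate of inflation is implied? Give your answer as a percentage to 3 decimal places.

4.548%

From (1+r_nom) = (1+r_real)(1+π), we get 1+π = (1 + 2.98%)/(1 − 1.5%) = 1.0298/0.985 ≈ 1.04548.
So π ≈ 4.5482%.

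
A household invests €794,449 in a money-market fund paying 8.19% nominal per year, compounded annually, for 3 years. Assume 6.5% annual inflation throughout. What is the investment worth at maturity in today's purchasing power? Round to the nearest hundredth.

€832,872.57

Nominal value at maturity: €794,449 × (1 + 8.19%)^3 ≈ €1,006,068.11.
Price-level factor over 3 years: (1 + 6.5%)^3 = 1.207949625.
The maturity value deflated by that factor is the answer in today's purchasing power.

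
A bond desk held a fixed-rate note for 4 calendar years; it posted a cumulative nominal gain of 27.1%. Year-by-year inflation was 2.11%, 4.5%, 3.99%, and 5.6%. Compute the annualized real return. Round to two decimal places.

Cumulative inflation factor: 1.0211 × 1.045 × 1.0399 × 1.056 ≈ 1.17176.
Nominal growth factor: 1.27100. Real growth factor = 1.27100 / 1.17176 ≈ 1.08469.
Annualized: 1.08469^(1/4) − 1 ≈ 0.02053.

2.05%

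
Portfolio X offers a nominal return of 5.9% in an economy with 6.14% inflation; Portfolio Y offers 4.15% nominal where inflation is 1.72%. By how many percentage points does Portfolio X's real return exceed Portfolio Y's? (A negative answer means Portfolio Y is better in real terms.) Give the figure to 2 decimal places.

Portfolio X real return: 1.059/1.0614 − 1 = -0.226%.
Portfolio Y real return: 1.0415/1.0172 − 1 = 2.389%.
Difference: -0.226 − 2.389 = -2.615 pp.

-2.62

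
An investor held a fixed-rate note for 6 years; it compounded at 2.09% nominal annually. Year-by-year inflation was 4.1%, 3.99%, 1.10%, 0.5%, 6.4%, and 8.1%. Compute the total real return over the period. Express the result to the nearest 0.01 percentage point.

-10.51%

Cumulative inflation factor: 1.041 × 1.0399 × 1.0110 × 1.005 × 1.064 × 1.081 ≈ 1.26511.
Nominal growth factor: 1.13214. Real growth factor = 1.13214 / 1.26511 ≈ 0.89490.
Total real return ≈ -10.5104%.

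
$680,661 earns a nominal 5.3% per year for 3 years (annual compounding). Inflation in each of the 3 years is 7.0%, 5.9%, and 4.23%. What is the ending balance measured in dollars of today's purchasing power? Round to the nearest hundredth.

$672,889.12

Nominal value at maturity: $680,661 × (1 + 5.3%)^3 ≈ $794,723.36.
Price-level factor over 3 years: 1.070 × 1.059 × 1.0423 = 1.181061399.
Dividing the nominal maturity value by the price-level factor gives the value in today's money.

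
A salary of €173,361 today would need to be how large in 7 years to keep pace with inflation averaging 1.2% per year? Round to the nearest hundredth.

Cumulative price-level factor: (1+1.2%)^7 ≈ 1.0870852110.
The nominal amount required is €173,361 scaled up by that factor.

€188,458.18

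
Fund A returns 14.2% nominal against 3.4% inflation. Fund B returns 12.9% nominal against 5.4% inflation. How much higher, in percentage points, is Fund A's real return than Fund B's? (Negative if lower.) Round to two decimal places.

Fund A real return: 1.142/1.034 − 1 = 10.445%.
Fund B real return: 1.129/1.054 − 1 = 7.116%.
Difference: 10.445 − 7.116 = 3.329 pp.

3.33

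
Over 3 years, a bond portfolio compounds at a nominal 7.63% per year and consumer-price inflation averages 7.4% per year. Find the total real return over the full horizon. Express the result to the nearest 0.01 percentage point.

0.64%

The annual real rate is (1+7.63%)/(1+7.4%) − 1 = 0.2142%.
Compounded over 3 years: (1 + 0.002142)^3 − 1 ≈ 0.00644.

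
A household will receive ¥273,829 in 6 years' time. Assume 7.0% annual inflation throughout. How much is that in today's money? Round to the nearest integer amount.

¥182,464

Price-level factor over 6 years: (1 + 7.0%)^6 ≈ 1.5007303518.
Purchasing power today: ¥273,829 divided by that factor.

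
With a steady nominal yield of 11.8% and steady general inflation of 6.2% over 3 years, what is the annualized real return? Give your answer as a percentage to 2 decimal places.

5.27%

With constant rates the annual real return is the same each year: (1+11.8%)/(1+6.2%) − 1 = 0.05273.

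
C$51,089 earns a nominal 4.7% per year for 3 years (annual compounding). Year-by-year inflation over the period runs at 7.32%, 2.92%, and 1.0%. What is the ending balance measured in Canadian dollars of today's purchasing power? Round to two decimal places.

C$52,561.24

Nominal value at maturity: C$51,089 × (1 + 4.7%)^3 ≈ C$58,636.42.
Price-level factor over 3 years: 1.0732 × 1.0292 × 1.010 = 1.1155828144.
The maturity value deflated by that factor is the answer in today's purchasing power.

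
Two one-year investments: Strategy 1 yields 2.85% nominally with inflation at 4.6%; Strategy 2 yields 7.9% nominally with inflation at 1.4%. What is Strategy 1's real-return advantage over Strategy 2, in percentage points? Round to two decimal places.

Strategy 1 real return: 1.0285/1.046 − 1 = -1.673%.
Strategy 2 real return: 1.079/1.014 − 1 = 6.410%.
Difference: -1.673 − 6.410 = -8.083 pp.

-8.08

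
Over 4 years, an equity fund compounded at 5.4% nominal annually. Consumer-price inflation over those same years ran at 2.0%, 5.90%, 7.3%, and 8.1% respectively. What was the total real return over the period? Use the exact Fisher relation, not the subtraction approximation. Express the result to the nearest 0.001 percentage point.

Cumulative inflation factor: 1.020 × 1.0590 × 1.073 × 1.081 ≈ 1.25291.
Nominal growth factor: 1.23413. Real growth factor = 1.23413 / 1.25291 ≈ 0.98501.
Total real return ≈ -1.4989%.

-1.499%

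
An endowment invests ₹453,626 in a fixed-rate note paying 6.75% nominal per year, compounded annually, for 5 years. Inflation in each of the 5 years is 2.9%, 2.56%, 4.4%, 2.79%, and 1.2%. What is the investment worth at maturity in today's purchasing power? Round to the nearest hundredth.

₹548,671.11

Nominal value at maturity: ₹453,626 × (1 + 6.75%)^5 ≈ ₹628,835.94.
Price-level factor over 5 years: 1.029 × 1.0256 × 1.044 × 1.0279 × 1.012 ≈ 1.1461072616.
The maturity value deflated by that factor is the answer in today's purchasing power.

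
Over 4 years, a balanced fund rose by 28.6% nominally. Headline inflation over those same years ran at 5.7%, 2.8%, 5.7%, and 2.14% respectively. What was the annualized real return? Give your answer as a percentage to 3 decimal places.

2.324%

Cumulative inflation factor: 1.057 × 1.028 × 1.057 × 1.0214 ≈ 1.17311.
Nominal growth factor: 1.28600. Real growth factor = 1.28600 / 1.17311 ≈ 1.09623.
Annualized: 1.09623^(1/4) − 1 ≈ 0.02324.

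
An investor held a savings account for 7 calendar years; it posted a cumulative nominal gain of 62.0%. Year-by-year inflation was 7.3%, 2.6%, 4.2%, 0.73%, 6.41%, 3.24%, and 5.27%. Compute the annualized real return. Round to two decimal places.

Cumulative inflation factor: 1.073 × 1.026 × 1.042 × 1.0073 × 1.0641 × 1.0324 × 1.0527 ≈ 1.33631.
Nominal growth factor: 1.62000. Real growth factor = 1.62000 / 1.33631 ≈ 1.21229.
Annualized: 1.21229^(1/7) − 1 ≈ 0.02788.

2.79%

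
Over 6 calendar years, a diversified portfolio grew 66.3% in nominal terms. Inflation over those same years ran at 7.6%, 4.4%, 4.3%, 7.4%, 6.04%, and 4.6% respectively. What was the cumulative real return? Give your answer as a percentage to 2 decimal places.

Cumulative inflation factor: 1.076 × 1.044 × 1.043 × 1.074 × 1.0604 × 1.046 ≈ 1.39573.
Nominal growth factor: 1.66300. Real growth factor = 1.66300 / 1.39573 ≈ 1.19149.
Total real return ≈ 19.1487%.

19.15%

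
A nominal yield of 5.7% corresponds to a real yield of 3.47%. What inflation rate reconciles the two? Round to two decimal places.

From (1+r_nom) = (1+r_real)(1+π), we get 1+π = (1 + 5.7%)/(1 + 3.47%) = 1.057/1.0347 ≈ 1.02155.
So π ≈ 2.1552%.

2.16%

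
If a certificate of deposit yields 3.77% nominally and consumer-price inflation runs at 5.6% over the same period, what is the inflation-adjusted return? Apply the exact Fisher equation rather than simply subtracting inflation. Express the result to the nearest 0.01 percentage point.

Real return via the Fisher equation: (1 + 3.77%)/(1 + 5.6%) − 1 = 1.0377/1.056 − 1 ≈ -0.01733.

-1.73%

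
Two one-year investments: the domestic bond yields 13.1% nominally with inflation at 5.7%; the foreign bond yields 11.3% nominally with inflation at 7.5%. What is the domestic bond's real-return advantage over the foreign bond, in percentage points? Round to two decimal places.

3.47

The domestic bond real return: 1.131/1.057 − 1 = 7.001%.
The foreign bond real return: 1.113/1.075 − 1 = 3.535%.
Difference: 7.001 − 3.535 = 3.466 pp.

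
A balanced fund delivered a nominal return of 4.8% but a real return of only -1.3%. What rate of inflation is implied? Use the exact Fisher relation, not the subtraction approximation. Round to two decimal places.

6.18%

From (1+r_nom) = (1+r_real)(1+π), we get 1+π = (1 + 4.8%)/(1 − 1.3%) = 1.048/0.987 ≈ 1.06180.
So π ≈ 6.1803%.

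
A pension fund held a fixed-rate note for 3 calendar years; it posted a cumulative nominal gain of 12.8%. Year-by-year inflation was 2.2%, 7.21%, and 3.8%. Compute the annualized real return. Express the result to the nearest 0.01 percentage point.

-0.27%

Cumulative inflation factor: 1.022 × 1.0721 × 1.038 ≈ 1.13732.
Nominal growth factor: 1.12800. Real growth factor = 1.12800 / 1.13732 ≈ 0.99180.
Annualized: 0.99180^(1/3) − 1 ≈ -0.00274.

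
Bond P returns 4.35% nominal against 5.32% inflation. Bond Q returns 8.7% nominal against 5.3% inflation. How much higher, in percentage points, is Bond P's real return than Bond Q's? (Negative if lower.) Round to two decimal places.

-4.15

Bond P real return: 1.0435/1.0532 − 1 = -0.921%.
Bond Q real return: 1.087/1.053 − 1 = 3.229%.
Difference: -0.921 − 3.229 = -4.150 pp.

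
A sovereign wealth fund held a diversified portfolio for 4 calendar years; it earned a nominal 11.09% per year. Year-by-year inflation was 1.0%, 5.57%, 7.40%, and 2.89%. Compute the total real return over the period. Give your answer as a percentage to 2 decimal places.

29.26%

Cumulative inflation factor: 1.010 × 1.0557 × 1.0740 × 1.0289 ≈ 1.17826.
Nominal growth factor: 1.52300. Real growth factor = 1.52300 / 1.17826 ≈ 1.29259.
Total real return ≈ 29.2589%.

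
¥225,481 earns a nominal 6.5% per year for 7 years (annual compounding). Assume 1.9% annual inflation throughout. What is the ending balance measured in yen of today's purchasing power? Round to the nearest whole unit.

Nominal value at maturity: ¥225,481 × (1 + 6.5%)^7 ≈ ¥350,394.
Price-level factor over 7 years: (1 + 1.9%)^7 ≈ 1.1408256786.
The maturity value deflated by that factor is the answer in today's purchasing power.

¥307,141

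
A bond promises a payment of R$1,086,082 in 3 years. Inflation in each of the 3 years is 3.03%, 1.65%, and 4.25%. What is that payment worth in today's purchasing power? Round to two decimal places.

R$994,753.49

Price-level factor over 3 years: 1.0303 × 1.0165 × 1.0425 ≈ 1.0918101979.
Purchasing power today: R$1,086,082 divided by that factor.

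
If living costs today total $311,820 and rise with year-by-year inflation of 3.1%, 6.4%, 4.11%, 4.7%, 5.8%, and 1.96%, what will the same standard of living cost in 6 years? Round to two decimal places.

$402,215.57

Cumulative price-level factor: 1.031 × 1.064 × 1.0411 × 1.047 × 1.058 × 1.0196 ≈ 1.2898966531.
The nominal amount required is $311,820 scaled up by that factor.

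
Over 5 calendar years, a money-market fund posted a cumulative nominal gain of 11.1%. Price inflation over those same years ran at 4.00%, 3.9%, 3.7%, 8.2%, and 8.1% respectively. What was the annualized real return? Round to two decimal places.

-3.25%

Cumulative inflation factor: 1.0400 × 1.039 × 1.037 × 1.082 × 1.081 ≈ 1.31063.
Nominal growth factor: 1.11100. Real growth factor = 1.11100 / 1.31063 ≈ 0.84768.
Annualized: 0.84768^(1/5) − 1 ≈ -0.03251.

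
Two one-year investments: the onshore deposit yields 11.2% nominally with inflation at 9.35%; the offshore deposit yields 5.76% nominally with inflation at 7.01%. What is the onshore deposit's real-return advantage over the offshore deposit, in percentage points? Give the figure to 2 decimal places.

The onshore deposit real return: 1.112/1.0935 − 1 = 1.692%.
The offshore deposit real return: 1.0576/1.0701 − 1 = -1.168%.
Difference: 1.692 − (-1.168) = 2.860 pp.

2.86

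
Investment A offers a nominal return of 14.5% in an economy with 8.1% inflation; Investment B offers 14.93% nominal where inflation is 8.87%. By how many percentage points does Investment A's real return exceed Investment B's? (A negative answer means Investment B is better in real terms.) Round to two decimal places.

0.35

Investment A real return: 1.145/1.081 − 1 = 5.920%.
Investment B real return: 1.1493/1.0887 − 1 = 5.566%.
Difference: 5.920 − 5.566 = 0.354 pp.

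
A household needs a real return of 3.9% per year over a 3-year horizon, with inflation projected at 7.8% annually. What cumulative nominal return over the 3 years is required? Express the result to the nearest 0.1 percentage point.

40.5%

Required annual nominal rate: (1+3.9%)(1+7.8%) − 1 = 12.0042%.
Cumulative over 3 years: (1 + 0.120042)^3 − 1 ≈ 0.40509.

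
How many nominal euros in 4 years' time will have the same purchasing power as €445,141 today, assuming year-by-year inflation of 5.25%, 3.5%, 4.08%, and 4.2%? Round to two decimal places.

€525,890.17

Cumulative price-level factor: 1.0525 × 1.035 × 1.0408 × 1.042 ≈ 1.1814013337.
Multiplying €445,141 by the price-level factor gives the future nominal sum.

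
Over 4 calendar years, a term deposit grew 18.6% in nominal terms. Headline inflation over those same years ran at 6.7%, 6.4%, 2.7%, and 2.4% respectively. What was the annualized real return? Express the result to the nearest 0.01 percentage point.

-0.17%

Cumulative inflation factor: 1.067 × 1.064 × 1.027 × 1.024 ≈ 1.19392.
Nominal growth factor: 1.18600. Real growth factor = 1.18600 / 1.19392 ≈ 0.99336.
Annualized: 0.99336^(1/4) − 1 ≈ -0.00166.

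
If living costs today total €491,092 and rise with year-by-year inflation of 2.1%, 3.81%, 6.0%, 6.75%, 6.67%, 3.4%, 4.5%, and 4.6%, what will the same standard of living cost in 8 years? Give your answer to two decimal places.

€710,088.29

Cumulative price-level factor: 1.021 × 1.0381 × 1.060 × 1.0675 × 1.0667 × 1.034 × 1.045 × 1.046 ≈ 1.4459373992.
Multiplying €491,092 by the price-level factor gives the future nominal sum.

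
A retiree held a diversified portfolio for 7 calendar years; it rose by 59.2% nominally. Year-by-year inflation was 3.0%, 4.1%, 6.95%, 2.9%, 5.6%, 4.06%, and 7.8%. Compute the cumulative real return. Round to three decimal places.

Cumulative inflation factor: 1.030 × 1.041 × 1.0695 × 1.029 × 1.056 × 1.0406 × 1.078 ≈ 1.39782.
Nominal growth factor: 1.59200. Real growth factor = 1.59200 / 1.39782 ≈ 1.13892.
Total real return ≈ 13.8918%.

13.892%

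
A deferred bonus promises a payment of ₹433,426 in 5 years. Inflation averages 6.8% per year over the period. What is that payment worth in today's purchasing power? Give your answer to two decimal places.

₹311,931.11

Price-level factor over 5 years: (1 + 6.8%)^5 ≈ 1.3894926808.
Purchasing power today: ₹433,426 divided by that factor.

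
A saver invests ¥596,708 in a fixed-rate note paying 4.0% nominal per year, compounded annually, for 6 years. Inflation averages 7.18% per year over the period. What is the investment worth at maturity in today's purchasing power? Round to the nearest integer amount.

¥498,057

Nominal value at maturity: ¥596,708 × (1 + 4.0%)^6 ≈ ¥755,026.
Price-level factor over 6 years: (1 + 7.18%)^6 ≈ 1.5159417583.
The maturity value deflated by that factor is the answer in today's purchasing power.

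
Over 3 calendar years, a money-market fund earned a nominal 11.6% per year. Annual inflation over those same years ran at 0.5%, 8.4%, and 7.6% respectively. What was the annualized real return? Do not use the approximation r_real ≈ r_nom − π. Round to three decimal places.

Cumulative inflation factor: 1.005 × 1.084 × 1.076 ≈ 1.17222.
Nominal growth factor: 1.38993. Real growth factor = 1.38993 / 1.17222 ≈ 1.18573.
Annualized: 1.18573^(1/3) − 1 ≈ 0.05843.

5.843%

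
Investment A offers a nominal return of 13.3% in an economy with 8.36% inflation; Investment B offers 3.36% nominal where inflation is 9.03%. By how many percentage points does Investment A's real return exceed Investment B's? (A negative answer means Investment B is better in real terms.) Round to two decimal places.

9.76

Investment A real return: 1.133/1.0836 − 1 = 4.559%.
Investment B real return: 1.0336/1.0903 − 1 = -5.200%.
Difference: 4.559 − (-5.200) = 9.759 pp.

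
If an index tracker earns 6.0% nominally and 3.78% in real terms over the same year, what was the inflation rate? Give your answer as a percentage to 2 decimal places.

From (1+r_nom) = (1+r_real)(1+π), we get 1+π = (1 + 6.0%)/(1 + 3.78%) = 1.060/1.0378 ≈ 1.02139.
So π ≈ 2.1391%.

2.14%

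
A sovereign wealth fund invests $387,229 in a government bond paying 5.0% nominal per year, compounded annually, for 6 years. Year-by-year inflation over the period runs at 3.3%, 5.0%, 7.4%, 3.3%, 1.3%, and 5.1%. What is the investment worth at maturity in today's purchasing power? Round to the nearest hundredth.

Nominal value at maturity: $387,229 × (1 + 5.0%)^6 ≈ $518,923.89.
Price-level factor over 6 years: 1.033 × 1.050 × 1.074 × 1.033 × 1.013 × 1.051 ≈ 1.2811688915.
The maturity value deflated by that factor is the answer in today's purchasing power.

$405,039.41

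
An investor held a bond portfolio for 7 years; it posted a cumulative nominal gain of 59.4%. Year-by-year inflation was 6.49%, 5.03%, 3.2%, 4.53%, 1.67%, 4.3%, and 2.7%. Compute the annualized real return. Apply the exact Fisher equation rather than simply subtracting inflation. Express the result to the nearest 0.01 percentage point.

Cumulative inflation factor: 1.0649 × 1.0503 × 1.032 × 1.0453 × 1.0167 × 1.043 × 1.027 ≈ 1.31399.
Nominal growth factor: 1.59400. Real growth factor = 1.59400 / 1.31399 ≈ 1.21310.
Annualized: 1.21310^(1/7) − 1 ≈ 0.02798.

2.80%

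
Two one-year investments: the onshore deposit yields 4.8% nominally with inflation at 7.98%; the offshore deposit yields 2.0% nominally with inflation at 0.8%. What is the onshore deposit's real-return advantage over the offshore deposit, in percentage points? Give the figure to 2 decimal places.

The onshore deposit real return: 1.048/1.0798 − 1 = -2.945%.
The offshore deposit real return: 1.020/1.008 − 1 = 1.190%.
Difference: -2.945 − 1.190 = -4.135 pp.

-4.14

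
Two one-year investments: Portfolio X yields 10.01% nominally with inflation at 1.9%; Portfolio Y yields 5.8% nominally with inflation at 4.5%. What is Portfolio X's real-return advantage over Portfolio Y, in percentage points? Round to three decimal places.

Portfolio X real return: 1.1001/1.019 − 1 = 7.9588%.
Portfolio Y real return: 1.058/1.045 − 1 = 1.2440%.
Difference: 7.9588 − 1.2440 = 6.7148 pp.

6.715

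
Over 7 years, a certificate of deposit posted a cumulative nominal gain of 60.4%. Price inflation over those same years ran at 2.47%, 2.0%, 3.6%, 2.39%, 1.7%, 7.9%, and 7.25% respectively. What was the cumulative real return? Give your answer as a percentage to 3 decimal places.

22.928%

Cumulative inflation factor: 1.0247 × 1.020 × 1.036 × 1.0239 × 1.017 × 1.079 × 1.0725 ≈ 1.30483.
Nominal growth factor: 1.60400. Real growth factor = 1.60400 / 1.30483 ≈ 1.22928.
Total real return ≈ 22.9279%.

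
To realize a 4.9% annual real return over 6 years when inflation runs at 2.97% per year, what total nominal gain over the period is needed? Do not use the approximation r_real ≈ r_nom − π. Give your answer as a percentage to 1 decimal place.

Required annual nominal rate: (1+4.9%)(1+2.97%) − 1 = 8.01553%.
Cumulative over 6 years: (1 + 0.0801553)^6 − 1 ≈ 0.58824.

58.8%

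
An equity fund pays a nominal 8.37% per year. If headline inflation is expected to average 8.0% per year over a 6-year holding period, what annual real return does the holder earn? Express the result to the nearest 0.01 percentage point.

With constant rates the annual real return is the same each year: (1+8.37%)/(1+8.0%) − 1 = 0.00343.

0.34%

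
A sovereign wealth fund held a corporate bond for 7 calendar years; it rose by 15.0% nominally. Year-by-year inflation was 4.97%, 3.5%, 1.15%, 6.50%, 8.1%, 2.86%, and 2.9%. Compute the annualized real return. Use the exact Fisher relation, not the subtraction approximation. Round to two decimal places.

Cumulative inflation factor: 1.0497 × 1.035 × 1.0115 × 1.0650 × 1.081 × 1.0286 × 1.029 ≈ 1.33909.
Nominal growth factor: 1.15000. Real growth factor = 1.15000 / 1.33909 ≈ 0.85879.
Annualized: 0.85879^(1/7) − 1 ≈ -0.02151.

-2.15%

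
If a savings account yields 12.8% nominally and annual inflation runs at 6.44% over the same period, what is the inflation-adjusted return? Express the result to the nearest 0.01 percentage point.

5.98%

Real return via the Fisher equation: (1 + 12.8%)/(1 + 6.44%) − 1 = 1.128/1.0644 − 1 ≈ 0.05975.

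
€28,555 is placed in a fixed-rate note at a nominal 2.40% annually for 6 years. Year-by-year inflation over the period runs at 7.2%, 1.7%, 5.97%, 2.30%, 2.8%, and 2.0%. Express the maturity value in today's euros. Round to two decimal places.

€26,565.27

Nominal value at maturity: €28,555 × (1 + 2.40%)^6 ≈ €32,921.67.
Price-level factor over 6 years: 1.072 × 1.017 × 1.0597 × 1.0230 × 1.028 × 1.020 ≈ 1.2392747261.
Dividing the nominal maturity value by the price-level factor gives the value in today's money.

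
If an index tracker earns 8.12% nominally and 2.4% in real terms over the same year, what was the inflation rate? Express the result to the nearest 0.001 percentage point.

5.586%

From (1+r_nom) = (1+r_real)(1+π), we get 1+π = (1 + 8.12%)/(1 + 2.4%) = 1.0812/1.024 ≈ 1.05586.
So π ≈ 5.5859%.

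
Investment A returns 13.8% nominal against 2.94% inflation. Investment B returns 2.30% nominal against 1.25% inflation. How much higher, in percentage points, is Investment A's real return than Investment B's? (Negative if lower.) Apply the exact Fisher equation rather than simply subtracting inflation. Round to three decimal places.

9.513

Investment A real return: 1.138/1.0294 − 1 = 10.5498%.
Investment B real return: 1.0230/1.0125 − 1 = 1.0370%.
Difference: 10.5498 − 1.0370 = 9.5128 pp.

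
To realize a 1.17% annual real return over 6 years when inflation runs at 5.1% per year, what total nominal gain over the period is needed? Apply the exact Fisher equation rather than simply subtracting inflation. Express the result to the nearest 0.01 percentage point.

44.52%

Required annual nominal rate: (1+1.17%)(1+5.1%) − 1 = 6.32967%.
Cumulative over 6 years: (1 + 0.0632967)^6 − 1 ≈ 0.44520.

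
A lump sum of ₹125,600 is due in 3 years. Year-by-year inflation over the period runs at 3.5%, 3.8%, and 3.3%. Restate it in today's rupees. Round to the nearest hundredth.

₹113,175.29

Price-level factor over 3 years: 1.035 × 1.038 × 1.033 = 1.10978289.
Purchasing power today: ₹125,600 divided by that factor.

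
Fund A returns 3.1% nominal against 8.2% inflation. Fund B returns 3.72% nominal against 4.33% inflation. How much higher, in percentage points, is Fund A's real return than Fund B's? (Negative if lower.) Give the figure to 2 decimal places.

-4.13

Fund A real return: 1.031/1.082 − 1 = -4.713%.
Fund B real return: 1.0372/1.0433 − 1 = -0.585%.
Difference: -4.713 − (-0.585) = -4.128 pp.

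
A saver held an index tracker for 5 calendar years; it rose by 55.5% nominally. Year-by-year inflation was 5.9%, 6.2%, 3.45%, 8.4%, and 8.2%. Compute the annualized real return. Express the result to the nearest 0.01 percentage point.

Cumulative inflation factor: 1.059 × 1.062 × 1.0345 × 1.084 × 1.082 ≈ 1.36461.
Nominal growth factor: 1.55500. Real growth factor = 1.55500 / 1.36461 ≈ 1.13952.
Annualized: 1.13952^(1/5) − 1 ≈ 0.02647.

2.65%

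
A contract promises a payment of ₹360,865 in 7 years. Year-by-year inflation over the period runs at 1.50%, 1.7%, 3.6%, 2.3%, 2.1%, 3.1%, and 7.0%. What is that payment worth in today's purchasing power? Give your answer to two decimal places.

₹292,856.04

Price-level factor over 7 years: 1.0150 × 1.017 × 1.036 × 1.023 × 1.021 × 1.031 × 1.070 ≈ 1.2322265708.
Purchasing power today: ₹360,865 divided by that factor.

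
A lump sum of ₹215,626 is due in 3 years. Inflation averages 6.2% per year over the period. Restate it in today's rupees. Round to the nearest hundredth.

Price-level factor over 3 years: (1 + 6.2%)^3 = 1.197770328.
Purchasing power today: ₹215,626 divided by that factor.

₹180,022.83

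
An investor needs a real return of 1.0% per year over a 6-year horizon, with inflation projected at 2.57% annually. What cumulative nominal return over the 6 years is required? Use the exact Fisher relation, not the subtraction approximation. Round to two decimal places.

23.61%

Required annual nominal rate: (1+1.0%)(1+2.57%) − 1 = 3.5957%.
Cumulative over 6 years: (1 + 0.035957)^6 − 1 ≈ 0.23609.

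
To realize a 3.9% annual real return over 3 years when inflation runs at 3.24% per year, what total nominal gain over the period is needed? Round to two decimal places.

Required annual nominal rate: (1+3.9%)(1+3.24%) − 1 = 7.26636%.
Cumulative over 3 years: (1 + 0.0726636)^3 − 1 ≈ 0.23421.

23.42%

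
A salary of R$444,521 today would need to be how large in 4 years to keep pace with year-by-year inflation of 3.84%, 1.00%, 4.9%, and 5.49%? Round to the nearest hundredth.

Cumulative price-level factor: 1.0384 × 1.0100 × 1.049 × 1.0549 ≈ 1.1605739914.
Multiplying R$444,521 by the price-level factor gives the future nominal sum.

R$515,899.51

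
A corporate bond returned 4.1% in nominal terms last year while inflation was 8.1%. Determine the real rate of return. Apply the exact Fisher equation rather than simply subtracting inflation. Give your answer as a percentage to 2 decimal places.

-3.70%

Real return via the Fisher equation: (1 + 4.1%)/(1 + 8.1%) − 1 = 1.041/1.081 − 1 ≈ -0.03700.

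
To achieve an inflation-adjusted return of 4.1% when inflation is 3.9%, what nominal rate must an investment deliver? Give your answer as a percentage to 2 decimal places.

8.16%

By the Fisher equation, 1 + r_nom = (1 + 4.1%)(1 + 3.9%) = 1.041 × 1.039 = 1.081599.
So r_nom = 8.1599%.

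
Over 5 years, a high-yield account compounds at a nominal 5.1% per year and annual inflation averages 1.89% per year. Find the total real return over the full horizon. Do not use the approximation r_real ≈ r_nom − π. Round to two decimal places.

The annual real rate is (1+5.1%)/(1+1.89%) − 1 = 3.1505%.
Compounded over 5 years: (1 + 0.031505)^5 − 1 ≈ 0.16777.

16.78%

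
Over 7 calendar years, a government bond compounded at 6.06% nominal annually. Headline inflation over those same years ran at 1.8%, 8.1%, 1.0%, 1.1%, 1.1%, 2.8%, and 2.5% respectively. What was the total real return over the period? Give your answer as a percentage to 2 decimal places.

26.11%

Cumulative inflation factor: 1.018 × 1.081 × 1.010 × 1.011 × 1.011 × 1.028 × 1.025 ≈ 1.19706.
Nominal growth factor: 1.50960. Real growth factor = 1.50960 / 1.19706 ≈ 1.26109.
Total real return ≈ 26.1093%.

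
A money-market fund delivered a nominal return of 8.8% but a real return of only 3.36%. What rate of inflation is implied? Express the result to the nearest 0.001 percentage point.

5.263%

From (1+r_nom) = (1+r_real)(1+π), we get 1+π = (1 + 8.8%)/(1 + 3.36%) = 1.088/1.0336 ≈ 1.05263.
So π ≈ 5.2632%.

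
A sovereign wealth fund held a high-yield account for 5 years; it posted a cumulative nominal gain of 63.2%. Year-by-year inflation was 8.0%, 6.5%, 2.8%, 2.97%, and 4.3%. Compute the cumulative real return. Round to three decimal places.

28.516%

Cumulative inflation factor: 1.080 × 1.065 × 1.028 × 1.0297 × 1.043 ≈ 1.26988.
Nominal growth factor: 1.63200. Real growth factor = 1.63200 / 1.26988 ≈ 1.28516.
Total real return ≈ 28.5164%.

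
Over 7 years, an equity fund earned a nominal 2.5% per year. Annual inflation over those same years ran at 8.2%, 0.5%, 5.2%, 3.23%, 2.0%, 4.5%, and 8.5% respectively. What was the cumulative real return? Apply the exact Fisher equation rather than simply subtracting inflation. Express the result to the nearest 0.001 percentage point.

-12.963%

Cumulative inflation factor: 1.082 × 1.005 × 1.052 × 1.0323 × 1.020 × 1.045 × 1.085 ≈ 1.36572.
Nominal growth factor: 1.18869. Real growth factor = 1.18869 / 1.36572 ≈ 0.87037.
Total real return ≈ -12.9626%.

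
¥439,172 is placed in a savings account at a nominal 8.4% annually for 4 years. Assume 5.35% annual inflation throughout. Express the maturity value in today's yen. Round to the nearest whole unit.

¥492,282

Nominal value at maturity: ¥439,172 × (1 + 8.4%)^4 ≈ ¥606,390.
Price-level factor over 4 years: (1 + 5.35%)^4 ≈ 1.2317942140.
Dividing the nominal maturity value by the price-level factor gives the value in today's money.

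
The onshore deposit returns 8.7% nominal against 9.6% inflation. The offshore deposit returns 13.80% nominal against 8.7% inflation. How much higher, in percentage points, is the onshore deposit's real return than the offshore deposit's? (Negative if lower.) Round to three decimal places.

-5.513

The onshore deposit real return: 1.087/1.096 − 1 = -0.8212%.
The offshore deposit real return: 1.1380/1.087 − 1 = 4.6918%.
Difference: -0.8212 − 4.6918 = -5.5130 pp.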